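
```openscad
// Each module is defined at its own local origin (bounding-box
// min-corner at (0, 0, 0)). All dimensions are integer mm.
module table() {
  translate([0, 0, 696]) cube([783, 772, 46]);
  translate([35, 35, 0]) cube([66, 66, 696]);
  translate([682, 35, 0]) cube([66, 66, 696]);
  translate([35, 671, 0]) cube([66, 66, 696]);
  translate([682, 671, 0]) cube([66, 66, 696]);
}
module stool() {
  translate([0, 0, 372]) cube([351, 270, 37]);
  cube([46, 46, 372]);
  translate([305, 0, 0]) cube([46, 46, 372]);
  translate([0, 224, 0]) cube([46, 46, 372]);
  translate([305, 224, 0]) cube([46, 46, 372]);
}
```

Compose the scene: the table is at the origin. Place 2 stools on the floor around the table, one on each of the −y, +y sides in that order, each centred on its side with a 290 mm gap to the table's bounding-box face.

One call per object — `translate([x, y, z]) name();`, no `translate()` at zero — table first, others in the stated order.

table();
translate([216, -560, 0]) stool();
translate([216, 1062, 0]) stool();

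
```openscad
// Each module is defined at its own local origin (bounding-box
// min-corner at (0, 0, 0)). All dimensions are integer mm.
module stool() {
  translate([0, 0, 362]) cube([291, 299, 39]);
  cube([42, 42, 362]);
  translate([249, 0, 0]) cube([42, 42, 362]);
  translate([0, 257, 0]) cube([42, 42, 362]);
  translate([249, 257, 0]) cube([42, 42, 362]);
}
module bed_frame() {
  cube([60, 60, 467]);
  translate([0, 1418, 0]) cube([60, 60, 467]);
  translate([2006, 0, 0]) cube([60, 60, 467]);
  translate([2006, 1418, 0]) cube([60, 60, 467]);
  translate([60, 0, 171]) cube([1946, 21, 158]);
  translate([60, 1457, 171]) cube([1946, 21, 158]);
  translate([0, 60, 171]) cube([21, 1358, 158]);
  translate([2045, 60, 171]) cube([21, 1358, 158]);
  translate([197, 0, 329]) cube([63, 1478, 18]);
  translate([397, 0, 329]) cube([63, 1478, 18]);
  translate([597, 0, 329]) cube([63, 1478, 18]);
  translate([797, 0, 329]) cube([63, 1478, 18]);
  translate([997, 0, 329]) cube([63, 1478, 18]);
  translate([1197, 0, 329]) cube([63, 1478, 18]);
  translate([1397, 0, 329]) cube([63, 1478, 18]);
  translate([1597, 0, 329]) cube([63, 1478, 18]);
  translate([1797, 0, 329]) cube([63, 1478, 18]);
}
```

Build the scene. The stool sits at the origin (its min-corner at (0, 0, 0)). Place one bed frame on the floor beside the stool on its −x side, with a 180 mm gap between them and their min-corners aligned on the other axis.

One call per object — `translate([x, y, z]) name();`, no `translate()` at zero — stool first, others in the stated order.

stool();
translate([-2246, 0, 0]) bed_frame();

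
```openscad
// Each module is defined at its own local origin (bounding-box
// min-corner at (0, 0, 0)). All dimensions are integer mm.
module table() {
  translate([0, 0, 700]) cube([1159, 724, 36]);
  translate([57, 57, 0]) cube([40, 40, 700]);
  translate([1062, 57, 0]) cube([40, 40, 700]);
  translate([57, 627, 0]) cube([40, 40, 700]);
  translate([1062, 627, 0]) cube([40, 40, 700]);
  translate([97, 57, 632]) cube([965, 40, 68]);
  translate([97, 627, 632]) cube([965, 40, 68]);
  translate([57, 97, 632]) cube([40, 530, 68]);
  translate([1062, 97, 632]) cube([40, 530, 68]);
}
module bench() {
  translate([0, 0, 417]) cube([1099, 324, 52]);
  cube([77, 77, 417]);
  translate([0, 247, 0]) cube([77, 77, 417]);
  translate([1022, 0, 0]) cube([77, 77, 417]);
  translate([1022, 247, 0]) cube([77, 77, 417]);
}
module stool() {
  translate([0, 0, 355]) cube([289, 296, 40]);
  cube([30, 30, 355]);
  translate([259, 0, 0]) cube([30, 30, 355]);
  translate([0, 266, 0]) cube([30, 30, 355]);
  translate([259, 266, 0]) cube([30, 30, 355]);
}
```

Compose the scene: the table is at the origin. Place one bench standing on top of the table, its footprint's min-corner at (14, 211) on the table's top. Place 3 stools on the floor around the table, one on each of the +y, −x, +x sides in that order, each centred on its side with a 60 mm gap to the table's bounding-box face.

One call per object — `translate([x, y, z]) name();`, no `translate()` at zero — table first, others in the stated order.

table();
translate([14, 211, 736]) bench();
translate([435, 784, 0]) stool();
translate([-349, 214, 0]) stool();
translate([1219, 214, 0]) stool();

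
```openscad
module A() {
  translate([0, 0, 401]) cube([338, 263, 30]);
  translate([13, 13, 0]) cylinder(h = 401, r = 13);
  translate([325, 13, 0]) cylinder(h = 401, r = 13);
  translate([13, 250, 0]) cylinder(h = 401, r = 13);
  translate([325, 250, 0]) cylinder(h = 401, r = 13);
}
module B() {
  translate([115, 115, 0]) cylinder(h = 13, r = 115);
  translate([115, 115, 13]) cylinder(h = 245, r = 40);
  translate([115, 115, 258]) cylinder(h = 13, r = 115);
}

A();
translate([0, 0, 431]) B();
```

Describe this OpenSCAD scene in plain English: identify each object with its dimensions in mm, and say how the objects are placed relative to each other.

A is a four-legged stool. The seat is a 338×263×30 mm slab whose top surface is at z = 431 mm; four round legs, each 26 mm in diameter, run from the floor (z = 0) to the underside of the seat, each leg's axis is inset half a diameter from the nearest pair of seat edges (so the leg's bounding box is flush with the corner).

B is a spool: two coaxial disc flanges of radius 115 mm and thickness 13 mm, joined by a core cylinder of radius 40 mm and height 245 mm. The lower flange rests on z = 0 and the three cylinders share a vertical axis.

The spool is on top of the stool.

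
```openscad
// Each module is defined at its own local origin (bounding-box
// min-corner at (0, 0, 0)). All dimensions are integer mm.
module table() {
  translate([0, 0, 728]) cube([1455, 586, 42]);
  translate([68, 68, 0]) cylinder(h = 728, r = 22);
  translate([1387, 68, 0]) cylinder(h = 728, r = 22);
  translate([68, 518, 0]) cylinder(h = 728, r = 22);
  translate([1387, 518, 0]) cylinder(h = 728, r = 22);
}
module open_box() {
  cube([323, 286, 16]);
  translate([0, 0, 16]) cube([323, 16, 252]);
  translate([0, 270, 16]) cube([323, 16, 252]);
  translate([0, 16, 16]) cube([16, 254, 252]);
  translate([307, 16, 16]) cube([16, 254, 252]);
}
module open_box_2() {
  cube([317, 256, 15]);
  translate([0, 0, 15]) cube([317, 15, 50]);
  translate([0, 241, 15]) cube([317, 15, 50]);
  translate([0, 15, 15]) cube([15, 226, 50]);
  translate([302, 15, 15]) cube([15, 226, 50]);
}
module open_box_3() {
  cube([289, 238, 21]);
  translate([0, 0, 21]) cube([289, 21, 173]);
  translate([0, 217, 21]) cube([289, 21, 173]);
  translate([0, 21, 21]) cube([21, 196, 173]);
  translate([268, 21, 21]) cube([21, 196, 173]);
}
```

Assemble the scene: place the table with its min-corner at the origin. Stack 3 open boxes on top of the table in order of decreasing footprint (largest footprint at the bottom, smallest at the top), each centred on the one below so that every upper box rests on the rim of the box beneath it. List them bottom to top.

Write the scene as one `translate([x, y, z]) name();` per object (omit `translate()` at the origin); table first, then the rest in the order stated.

table();
translate([566, 150, 770]) open_box();
translate([569, 165, 1038]) open_box_2();
translate([583, 174, 1103]) open_box_3();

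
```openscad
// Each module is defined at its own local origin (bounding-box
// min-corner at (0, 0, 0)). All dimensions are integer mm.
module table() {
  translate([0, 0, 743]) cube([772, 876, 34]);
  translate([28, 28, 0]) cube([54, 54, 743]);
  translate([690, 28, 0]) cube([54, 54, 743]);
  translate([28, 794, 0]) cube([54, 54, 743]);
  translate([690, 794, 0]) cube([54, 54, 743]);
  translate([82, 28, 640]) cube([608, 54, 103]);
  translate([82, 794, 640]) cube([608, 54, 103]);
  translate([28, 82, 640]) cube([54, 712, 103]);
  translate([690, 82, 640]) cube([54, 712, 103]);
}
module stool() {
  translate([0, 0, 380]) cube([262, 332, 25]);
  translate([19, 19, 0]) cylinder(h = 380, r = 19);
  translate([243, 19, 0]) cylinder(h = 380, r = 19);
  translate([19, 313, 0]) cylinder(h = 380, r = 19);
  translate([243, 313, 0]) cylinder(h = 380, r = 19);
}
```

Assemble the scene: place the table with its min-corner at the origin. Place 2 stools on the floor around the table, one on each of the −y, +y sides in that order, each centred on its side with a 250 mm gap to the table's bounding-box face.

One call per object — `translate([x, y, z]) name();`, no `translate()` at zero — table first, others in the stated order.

table();
translate([255, -582, 0]) stool();
translate([255, 1126, 0]) stool();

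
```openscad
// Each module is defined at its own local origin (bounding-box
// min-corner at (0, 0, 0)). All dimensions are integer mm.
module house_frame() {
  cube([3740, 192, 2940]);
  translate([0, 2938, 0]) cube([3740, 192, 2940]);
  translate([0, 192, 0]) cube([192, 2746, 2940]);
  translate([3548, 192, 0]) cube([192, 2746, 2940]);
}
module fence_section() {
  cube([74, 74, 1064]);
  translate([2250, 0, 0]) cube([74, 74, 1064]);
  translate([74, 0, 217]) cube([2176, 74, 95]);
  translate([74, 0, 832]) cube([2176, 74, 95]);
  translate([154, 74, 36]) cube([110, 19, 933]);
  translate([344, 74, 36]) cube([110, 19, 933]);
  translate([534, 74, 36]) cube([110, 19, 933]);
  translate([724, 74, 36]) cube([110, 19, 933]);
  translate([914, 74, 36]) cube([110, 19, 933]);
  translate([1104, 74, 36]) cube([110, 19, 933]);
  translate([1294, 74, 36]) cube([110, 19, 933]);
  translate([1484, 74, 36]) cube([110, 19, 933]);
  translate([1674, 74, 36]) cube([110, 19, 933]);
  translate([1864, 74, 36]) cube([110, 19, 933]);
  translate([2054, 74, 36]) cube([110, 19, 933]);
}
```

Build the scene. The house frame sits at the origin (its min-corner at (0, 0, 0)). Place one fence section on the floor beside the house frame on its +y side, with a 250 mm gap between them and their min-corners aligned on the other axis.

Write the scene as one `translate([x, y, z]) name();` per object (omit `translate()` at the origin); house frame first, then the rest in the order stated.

house_frame();
translate([0, 3380, 0]) fence_section();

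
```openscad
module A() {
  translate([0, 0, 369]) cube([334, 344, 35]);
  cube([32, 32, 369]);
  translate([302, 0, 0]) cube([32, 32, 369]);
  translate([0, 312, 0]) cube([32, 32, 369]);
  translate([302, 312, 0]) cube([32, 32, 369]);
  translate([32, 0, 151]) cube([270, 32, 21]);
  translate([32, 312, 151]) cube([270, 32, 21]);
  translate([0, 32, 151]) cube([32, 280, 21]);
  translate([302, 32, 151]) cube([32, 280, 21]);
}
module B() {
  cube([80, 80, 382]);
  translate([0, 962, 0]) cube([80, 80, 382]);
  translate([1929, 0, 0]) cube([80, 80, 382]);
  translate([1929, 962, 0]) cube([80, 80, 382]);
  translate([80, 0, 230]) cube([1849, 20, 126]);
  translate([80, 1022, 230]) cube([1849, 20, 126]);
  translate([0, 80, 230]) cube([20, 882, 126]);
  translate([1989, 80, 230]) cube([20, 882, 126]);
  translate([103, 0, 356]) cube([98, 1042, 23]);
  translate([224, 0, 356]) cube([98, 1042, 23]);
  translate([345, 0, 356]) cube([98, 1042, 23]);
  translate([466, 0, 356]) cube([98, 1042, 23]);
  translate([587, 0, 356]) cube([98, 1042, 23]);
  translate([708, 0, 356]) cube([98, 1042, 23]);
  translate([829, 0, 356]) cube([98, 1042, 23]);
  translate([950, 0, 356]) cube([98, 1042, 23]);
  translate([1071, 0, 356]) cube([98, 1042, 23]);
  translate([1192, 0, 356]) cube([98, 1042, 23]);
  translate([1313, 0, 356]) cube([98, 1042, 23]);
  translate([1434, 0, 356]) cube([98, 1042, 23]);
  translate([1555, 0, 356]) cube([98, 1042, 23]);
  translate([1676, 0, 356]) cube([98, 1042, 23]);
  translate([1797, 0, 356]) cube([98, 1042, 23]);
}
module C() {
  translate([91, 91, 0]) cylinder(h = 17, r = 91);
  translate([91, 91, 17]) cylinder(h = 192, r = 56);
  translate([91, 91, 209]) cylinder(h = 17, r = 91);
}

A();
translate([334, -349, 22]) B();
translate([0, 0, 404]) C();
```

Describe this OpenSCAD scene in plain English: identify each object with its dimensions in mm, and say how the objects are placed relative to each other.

A is a simple wooden stool: a rectangular seat 334 mm (x) by 344 mm (y), 35 mm thick, top face at z = 404 mm, on four square legs, each 32×32 mm in cross-section. The legs rest on z = 0, each flush with a corner of the seat. Four stretchers, 32 mm wide and 21 mm tall, connect adjacent legs with their undersides at z = 151 mm, each running between the inner faces of the legs it joins and aligned with the legs' outer faces on the other axis.

B is a bed frame 2009 mm long (x) by 1042 mm wide (y). Four 80×80 mm corner posts, 382 mm tall, at the corners of the footprint. Four rails of 20 mm thickness and 126 mm height run between adjacent posts with their undersides at z = 230 mm, their outer faces flush with the outside of the frame (the two x-running rails run between the posts' inner faces; the two y-running rails run between the posts' inner faces). 15 slats, each 98 mm wide (x) and 23 mm thick, lie across the top of the two x-running rails, running the full 1042 mm width of the frame in y; the slats are evenly spaced along x between the inner faces of the end posts with equal gaps (rounded down to the nearest mm) at the −x end and between each pair — any rounding remainder accumulates at the +x end.

C is a spool: two coaxial disc flanges of radius 91 mm and thickness 17 mm, joined by a core cylinder of radius 56 mm and height 192 mm. The lower flange rests on z = 0 and the three cylinders share a vertical axis.

The bed frame is beside the stool with their tops flush at z = 404. The spool is on top of the stool.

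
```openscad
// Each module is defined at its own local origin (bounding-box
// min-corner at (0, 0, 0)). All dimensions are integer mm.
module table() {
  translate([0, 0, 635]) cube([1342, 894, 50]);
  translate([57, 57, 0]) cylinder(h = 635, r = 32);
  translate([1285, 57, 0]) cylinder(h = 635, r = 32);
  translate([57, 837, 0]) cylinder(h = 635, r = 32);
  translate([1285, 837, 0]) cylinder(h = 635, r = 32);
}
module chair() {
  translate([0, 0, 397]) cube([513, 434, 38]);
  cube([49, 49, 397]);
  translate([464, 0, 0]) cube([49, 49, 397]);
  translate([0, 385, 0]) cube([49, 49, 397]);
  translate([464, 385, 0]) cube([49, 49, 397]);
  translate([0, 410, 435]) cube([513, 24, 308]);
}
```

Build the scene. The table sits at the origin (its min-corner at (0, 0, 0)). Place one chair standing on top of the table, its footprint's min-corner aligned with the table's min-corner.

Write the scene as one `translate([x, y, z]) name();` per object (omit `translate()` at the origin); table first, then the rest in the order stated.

table();
translate([0, 0, 685]) chair();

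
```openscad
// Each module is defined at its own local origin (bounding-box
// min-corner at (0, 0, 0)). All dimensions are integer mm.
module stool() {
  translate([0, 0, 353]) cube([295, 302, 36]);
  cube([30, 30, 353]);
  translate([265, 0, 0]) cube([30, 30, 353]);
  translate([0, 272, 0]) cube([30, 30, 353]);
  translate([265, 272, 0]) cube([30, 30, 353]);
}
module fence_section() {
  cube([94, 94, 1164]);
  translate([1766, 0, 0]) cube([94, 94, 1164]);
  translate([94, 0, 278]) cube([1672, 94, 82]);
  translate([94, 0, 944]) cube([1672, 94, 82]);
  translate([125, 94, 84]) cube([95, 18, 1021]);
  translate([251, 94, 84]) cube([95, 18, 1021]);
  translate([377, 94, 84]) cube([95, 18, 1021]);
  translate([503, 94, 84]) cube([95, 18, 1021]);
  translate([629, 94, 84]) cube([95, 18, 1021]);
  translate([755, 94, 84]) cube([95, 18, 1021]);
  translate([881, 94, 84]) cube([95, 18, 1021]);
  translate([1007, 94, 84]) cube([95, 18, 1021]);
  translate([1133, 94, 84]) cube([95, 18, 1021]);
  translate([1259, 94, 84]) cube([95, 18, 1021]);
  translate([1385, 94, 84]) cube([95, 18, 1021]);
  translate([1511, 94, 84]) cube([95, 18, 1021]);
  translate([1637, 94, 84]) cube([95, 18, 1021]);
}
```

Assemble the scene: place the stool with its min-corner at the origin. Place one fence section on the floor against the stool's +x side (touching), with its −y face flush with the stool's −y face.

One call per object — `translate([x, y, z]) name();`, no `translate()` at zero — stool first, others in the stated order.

stool();
translate([295, 0, 0]) fence_section();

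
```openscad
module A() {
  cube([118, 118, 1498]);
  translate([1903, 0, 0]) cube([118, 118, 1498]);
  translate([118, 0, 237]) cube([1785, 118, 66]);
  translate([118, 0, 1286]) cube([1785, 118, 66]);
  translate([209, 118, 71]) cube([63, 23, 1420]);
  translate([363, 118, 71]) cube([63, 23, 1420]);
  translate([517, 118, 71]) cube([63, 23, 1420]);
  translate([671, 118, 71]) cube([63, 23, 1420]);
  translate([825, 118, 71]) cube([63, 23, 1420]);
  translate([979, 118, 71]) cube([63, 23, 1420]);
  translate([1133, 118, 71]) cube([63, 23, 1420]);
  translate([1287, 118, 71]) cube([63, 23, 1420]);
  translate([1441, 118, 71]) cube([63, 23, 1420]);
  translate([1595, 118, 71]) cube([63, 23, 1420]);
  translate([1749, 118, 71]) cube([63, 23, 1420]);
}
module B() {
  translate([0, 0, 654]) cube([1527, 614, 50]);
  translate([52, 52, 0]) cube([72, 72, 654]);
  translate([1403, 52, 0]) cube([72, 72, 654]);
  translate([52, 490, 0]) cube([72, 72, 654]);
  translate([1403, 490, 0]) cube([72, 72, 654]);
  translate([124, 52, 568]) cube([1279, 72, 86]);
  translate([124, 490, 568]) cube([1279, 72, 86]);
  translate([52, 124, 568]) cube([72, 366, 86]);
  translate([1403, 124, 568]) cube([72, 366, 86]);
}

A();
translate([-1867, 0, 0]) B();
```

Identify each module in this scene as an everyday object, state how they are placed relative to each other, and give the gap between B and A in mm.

The table's nearest face is 340 mm from the fence section's −x face.

A is a fence section. B is a table. The table is on the floor beside the fence section on its −x side. The gap between the table and the fence section is 340 mm.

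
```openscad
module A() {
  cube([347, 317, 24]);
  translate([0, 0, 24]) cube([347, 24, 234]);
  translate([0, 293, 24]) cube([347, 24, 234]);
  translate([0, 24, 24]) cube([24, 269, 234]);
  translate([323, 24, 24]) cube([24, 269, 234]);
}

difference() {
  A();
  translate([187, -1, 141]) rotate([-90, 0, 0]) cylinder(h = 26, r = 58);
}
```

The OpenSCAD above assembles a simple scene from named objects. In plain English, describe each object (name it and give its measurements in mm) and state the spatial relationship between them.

A is an open-topped rectangular box: outside dimensions 347×317×258 mm, with a uniform wall and base thickness of 24 mm. The base is a full 347×317 slab on the floor; four walls sit on top of the base. The front and back walls (the −y and +y sides) span the full width; the two side walls fit between them.

The open box has a circular hole of radius 58 mm through its front wall, centred at (x = 187, z = 141).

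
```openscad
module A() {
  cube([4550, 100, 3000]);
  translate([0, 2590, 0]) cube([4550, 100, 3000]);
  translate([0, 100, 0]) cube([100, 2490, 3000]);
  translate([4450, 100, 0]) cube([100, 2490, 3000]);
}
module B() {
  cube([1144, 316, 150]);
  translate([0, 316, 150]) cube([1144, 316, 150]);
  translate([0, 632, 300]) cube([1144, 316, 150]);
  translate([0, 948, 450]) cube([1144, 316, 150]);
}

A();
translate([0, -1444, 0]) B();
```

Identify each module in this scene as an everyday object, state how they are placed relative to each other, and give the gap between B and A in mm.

The staircase's nearest face is 180 mm from the house frame's −y face.

A is a house frame. B is a staircase. The staircase is on the floor beside the house frame on its −y side. The gap between the staircase and the house frame is 180 mm.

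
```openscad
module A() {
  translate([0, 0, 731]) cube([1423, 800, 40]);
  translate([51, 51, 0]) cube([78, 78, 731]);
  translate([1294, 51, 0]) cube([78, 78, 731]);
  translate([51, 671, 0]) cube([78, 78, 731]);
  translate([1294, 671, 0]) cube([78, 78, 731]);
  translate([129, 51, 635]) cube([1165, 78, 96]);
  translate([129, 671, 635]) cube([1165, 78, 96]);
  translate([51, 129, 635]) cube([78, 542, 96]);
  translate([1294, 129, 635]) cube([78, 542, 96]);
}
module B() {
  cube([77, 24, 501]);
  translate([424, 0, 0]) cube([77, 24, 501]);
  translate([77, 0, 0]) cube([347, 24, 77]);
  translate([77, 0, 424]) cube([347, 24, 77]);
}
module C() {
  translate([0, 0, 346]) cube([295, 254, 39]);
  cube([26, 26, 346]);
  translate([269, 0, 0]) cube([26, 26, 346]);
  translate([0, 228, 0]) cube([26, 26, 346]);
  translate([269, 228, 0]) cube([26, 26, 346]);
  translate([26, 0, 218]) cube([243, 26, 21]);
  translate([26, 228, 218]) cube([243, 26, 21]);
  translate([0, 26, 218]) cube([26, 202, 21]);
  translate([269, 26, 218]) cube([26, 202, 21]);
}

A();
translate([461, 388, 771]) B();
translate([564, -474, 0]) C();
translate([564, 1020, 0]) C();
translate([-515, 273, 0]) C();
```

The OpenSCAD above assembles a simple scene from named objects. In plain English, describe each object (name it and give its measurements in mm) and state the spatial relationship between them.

A is a table: top 1423 mm (x) × 800 mm (y), 40 mm thick, upper face at z = 771 mm, on four 78×78 mm square legs, each inset 51 mm from the nearest pair of top edges, running from z = 0 to the bottom of the top. Four apron rails, 78 mm thick and 96 mm tall, run between adjacent legs with their top edges flush with the underside of the top and their outer faces flush with the legs' outer faces.

B is a picture frame with a 347×347 mm rectangular opening (x by z) and a uniform 77 mm border on every side. Frame depth is 24 mm along y. It is built from two vertical stiles running the full outside height and two horizontal rails spanning the gap between the stiles.

C is a four-legged stool. The seat is 295×254 mm, 39 mm thick, top at z = 385 mm. It stands on four square legs, each 26×26 mm in cross-section, from z = 0 to the seat underside, each flush with a corner of the seat. Four stretchers, 26 mm wide and 21 mm tall, connect adjacent legs with their undersides at z = 218 mm, each running between the inner faces of the legs it joins and aligned with the legs' outer faces on the other axis.

The picture frame is on top of the table, centred. Three stools sit around the table at the −y, +y, −x sides.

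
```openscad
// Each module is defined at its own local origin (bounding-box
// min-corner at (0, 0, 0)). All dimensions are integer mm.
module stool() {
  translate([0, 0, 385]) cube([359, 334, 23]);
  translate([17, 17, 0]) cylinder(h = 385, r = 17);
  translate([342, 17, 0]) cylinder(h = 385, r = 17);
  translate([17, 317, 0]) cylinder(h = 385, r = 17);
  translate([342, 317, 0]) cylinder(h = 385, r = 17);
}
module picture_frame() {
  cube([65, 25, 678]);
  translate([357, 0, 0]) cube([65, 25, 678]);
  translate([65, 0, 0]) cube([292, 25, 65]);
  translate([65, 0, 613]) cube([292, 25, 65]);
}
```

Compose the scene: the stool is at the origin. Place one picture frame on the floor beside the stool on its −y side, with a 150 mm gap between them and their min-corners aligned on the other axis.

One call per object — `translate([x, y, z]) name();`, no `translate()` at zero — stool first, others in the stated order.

stool();
translate([0, -175, 0]) picture_frame();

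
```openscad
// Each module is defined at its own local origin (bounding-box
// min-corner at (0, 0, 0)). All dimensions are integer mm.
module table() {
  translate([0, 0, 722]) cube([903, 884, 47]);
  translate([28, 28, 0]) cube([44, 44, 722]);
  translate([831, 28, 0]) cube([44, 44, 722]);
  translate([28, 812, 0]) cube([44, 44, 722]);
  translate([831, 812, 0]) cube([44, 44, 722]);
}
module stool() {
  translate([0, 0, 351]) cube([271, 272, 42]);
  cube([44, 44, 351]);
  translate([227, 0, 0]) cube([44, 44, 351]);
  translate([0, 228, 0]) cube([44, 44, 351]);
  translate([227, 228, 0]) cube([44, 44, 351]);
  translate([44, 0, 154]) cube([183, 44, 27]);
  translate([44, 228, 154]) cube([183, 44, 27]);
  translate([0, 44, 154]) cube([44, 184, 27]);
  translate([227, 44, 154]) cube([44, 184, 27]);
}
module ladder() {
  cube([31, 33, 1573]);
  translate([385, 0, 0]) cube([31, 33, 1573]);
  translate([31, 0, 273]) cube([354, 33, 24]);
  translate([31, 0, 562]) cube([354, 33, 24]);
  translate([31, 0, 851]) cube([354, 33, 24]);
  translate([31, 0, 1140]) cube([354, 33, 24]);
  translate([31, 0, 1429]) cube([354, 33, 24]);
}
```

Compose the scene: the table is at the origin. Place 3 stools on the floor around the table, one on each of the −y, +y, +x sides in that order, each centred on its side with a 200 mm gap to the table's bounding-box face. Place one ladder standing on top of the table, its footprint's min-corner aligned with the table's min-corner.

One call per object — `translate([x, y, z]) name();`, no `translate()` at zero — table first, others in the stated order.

table();
translate([316, -472, 0]) stool();
translate([316, 1084, 0]) stool();
translate([1103, 306, 0]) stool();
translate([0, 0, 769]) ladder();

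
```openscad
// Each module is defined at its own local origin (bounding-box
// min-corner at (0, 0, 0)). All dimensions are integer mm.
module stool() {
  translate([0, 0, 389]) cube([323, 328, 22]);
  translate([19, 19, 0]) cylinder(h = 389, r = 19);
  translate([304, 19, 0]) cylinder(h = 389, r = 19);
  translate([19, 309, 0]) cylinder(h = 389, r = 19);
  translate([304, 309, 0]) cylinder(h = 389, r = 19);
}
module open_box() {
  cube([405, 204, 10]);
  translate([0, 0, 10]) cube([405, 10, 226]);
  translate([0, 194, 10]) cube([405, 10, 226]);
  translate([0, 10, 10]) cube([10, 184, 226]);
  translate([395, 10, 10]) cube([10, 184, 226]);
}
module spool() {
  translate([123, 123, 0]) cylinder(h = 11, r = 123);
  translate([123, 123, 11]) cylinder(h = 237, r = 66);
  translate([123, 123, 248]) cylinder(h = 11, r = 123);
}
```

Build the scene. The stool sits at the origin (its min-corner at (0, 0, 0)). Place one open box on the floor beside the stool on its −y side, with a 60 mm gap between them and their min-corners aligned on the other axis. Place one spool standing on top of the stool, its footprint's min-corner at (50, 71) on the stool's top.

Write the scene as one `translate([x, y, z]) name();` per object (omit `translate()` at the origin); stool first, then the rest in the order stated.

stool();
translate([0, -264, 0]) open_box();
translate([50, 71, 411]) spool();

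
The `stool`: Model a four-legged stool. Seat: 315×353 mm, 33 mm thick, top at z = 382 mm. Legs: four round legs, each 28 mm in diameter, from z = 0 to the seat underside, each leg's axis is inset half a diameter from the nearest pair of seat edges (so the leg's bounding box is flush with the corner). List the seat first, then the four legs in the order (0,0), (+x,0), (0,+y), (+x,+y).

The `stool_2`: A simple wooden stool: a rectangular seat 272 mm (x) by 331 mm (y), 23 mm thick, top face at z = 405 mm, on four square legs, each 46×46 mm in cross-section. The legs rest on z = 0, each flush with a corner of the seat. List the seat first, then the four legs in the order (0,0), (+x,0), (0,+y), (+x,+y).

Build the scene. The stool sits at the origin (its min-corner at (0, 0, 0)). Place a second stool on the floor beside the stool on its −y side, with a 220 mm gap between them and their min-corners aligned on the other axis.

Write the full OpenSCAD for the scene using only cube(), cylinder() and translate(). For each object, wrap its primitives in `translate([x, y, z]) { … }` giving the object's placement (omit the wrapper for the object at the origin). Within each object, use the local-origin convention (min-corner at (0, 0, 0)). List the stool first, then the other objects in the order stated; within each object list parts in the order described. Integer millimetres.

translate([0, 0, 349]) cube([315, 353, 33]);
translate([14, 14, 0]) cylinder(h = 349, r = 14);
translate([301, 14, 0]) cylinder(h = 349, r = 14);
translate([14, 339, 0]) cylinder(h = 349, r = 14);
translate([301, 339, 0]) cylinder(h = 349, r = 14);
translate([0, -551, 0]) {
  translate([0, 0, 382]) cube([272, 331, 23]);
  cube([46, 46, 382]);
  translate([226, 0, 0]) cube([46, 46, 382]);
  translate([0, 285, 0]) cube([46, 46, 382]);
  translate([226, 285, 0]) cube([46, 46, 382]);
}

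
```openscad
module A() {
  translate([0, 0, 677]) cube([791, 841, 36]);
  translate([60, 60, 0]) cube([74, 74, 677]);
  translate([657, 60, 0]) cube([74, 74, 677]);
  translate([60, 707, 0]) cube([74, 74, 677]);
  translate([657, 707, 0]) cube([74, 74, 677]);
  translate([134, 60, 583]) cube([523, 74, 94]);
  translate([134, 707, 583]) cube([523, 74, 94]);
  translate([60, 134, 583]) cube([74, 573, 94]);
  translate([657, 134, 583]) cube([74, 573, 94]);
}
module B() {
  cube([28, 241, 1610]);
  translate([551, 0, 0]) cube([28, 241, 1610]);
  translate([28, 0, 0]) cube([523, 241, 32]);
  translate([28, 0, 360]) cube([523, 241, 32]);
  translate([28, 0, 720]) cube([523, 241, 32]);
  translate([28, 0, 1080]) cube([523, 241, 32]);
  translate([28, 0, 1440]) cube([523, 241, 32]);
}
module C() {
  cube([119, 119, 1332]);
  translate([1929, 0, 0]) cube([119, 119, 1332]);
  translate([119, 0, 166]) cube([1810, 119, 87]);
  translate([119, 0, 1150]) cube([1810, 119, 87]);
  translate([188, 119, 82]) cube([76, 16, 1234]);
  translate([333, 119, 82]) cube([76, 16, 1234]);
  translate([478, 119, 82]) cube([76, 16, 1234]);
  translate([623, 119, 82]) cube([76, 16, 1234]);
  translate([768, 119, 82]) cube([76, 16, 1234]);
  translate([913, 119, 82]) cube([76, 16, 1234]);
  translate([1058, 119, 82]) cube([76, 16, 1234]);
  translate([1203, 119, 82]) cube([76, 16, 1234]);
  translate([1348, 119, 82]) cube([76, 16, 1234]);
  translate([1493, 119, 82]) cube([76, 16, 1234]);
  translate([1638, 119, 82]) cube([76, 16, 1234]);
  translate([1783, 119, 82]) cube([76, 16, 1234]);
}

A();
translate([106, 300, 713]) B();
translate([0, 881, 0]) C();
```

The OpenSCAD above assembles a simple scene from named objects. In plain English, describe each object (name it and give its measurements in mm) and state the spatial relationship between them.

A is a table: top 791 mm (x) × 841 mm (y), 36 mm thick, upper face at z = 713 mm, on four 74×74 mm square legs, each inset 60 mm from the nearest pair of top edges, running from z = 0 to the bottom of the top. Four apron rails, 74 mm thick and 94 mm tall, run between adjacent legs with their top edges flush with the underside of the top and their outer faces flush with the legs' outer faces.

B is an open bookshelf. Two side panels, each 28 mm thick, 241 mm deep and 1610 mm tall, stand 579 mm apart (outside-to-outside). Between them sit 5 shelves, each 32 mm thick and 241 mm deep, spanning the full gap between the sides. The bottom shelf rests on the floor (its underside at z = 0) and the clear gap between one shelf's top and the next shelf's underside is 328 mm.

C is a fence section. Two 119×119 mm posts, 1332 mm tall, stand on the floor with a clear span of 1810 mm between their inner faces. Two horizontal rails of 119×87 mm section span the gap between the posts with their undersides at z = 166 mm and z = 1150 mm, flush with the posts' −y face. 12 pickets, each 76 mm wide, 16 mm thick and 1234 mm tall, are fixed to the +y face of the rails with their bottoms at z = 82 mm, evenly spaced across the span with equal gaps (rounded down to the nearest mm) at the −x end and between each pair — any rounding remainder accumulates at the +x end.

The bookshelf is on top of the table, centred. The fence section is on the floor beside the table on its +y side.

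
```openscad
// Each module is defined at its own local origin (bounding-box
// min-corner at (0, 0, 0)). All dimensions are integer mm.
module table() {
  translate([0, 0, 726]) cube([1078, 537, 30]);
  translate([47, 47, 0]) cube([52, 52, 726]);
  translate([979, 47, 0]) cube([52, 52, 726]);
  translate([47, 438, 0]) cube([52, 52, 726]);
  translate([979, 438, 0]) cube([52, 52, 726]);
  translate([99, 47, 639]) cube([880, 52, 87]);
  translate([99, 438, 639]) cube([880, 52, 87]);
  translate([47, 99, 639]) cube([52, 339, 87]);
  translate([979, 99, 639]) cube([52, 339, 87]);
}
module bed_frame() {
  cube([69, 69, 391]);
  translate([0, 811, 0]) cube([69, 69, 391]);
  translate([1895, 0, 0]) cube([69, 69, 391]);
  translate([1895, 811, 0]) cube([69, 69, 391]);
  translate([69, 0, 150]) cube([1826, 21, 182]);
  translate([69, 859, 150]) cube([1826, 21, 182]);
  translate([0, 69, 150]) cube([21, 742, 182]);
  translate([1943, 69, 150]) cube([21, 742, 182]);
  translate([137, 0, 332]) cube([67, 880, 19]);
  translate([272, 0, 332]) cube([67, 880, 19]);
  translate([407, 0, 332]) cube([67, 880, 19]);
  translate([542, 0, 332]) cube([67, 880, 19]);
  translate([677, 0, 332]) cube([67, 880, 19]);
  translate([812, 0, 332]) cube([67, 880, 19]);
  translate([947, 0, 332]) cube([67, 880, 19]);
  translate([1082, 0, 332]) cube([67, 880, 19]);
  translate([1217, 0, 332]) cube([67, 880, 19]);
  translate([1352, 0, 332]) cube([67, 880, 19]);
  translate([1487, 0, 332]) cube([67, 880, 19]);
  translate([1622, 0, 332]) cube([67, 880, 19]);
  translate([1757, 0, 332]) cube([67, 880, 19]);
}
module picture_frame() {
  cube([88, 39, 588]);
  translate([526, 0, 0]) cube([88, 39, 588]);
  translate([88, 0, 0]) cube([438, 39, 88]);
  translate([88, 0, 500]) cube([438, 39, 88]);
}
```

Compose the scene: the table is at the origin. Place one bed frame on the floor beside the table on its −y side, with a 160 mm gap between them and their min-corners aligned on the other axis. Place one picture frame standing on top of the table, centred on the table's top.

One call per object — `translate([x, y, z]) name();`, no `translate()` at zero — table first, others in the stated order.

table();
translate([0, -1040, 0]) bed_frame();
translate([232, 249, 756]) picture_frame();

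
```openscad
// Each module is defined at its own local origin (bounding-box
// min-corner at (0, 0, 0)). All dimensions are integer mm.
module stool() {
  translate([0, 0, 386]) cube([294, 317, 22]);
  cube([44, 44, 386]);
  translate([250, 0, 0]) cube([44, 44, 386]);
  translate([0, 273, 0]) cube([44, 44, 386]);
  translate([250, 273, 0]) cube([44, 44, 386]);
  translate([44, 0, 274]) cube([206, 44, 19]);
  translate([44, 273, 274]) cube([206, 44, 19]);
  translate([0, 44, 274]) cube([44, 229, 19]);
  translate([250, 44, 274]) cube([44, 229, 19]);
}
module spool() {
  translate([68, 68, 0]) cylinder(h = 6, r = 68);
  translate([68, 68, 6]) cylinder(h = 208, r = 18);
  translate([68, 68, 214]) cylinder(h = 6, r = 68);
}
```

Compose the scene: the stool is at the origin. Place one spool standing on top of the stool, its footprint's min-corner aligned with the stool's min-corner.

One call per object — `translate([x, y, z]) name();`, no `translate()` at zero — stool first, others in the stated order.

stool();
translate([0, 0, 408]) spool();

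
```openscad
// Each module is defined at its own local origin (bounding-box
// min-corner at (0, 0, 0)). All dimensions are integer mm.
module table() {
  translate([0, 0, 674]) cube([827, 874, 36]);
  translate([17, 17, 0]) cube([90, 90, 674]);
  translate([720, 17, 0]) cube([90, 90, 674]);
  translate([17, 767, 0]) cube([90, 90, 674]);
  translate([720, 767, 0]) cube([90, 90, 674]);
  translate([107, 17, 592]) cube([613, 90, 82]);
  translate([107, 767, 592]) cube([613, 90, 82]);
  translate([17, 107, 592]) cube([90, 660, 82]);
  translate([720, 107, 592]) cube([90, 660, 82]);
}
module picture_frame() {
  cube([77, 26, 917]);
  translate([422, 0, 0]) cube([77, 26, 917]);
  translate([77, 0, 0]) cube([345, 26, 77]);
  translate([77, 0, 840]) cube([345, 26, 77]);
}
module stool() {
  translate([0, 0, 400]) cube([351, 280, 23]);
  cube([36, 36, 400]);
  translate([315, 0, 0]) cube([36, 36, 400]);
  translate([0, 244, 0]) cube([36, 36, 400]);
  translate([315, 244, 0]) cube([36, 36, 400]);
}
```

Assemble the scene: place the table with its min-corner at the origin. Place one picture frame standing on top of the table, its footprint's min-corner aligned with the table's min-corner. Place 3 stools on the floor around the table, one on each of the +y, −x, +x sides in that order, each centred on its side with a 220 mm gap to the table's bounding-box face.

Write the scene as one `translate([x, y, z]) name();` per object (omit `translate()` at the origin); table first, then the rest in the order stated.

table();
translate([0, 0, 710]) picture_frame();
translate([238, 1094, 0]) stool();
translate([-571, 297, 0]) stool();
translate([1047, 297, 0]) stool();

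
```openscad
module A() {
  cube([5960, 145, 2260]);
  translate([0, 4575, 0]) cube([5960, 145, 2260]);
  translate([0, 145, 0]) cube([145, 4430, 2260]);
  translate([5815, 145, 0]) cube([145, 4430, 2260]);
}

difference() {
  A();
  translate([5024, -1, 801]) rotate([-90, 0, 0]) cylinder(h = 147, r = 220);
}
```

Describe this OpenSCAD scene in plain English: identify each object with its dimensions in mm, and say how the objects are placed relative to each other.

A is the wall frame of a small rectangular building: four walls, each 2260 mm tall and 145 mm thick, enclosing a footprint 5960 mm (x) by 4720 mm (y) outside-to-outside, with no floor or roof. The front and back walls (the −y and +y sides) span the full width; the two side walls fit between them.

The house frame has a circular hole of radius 220 mm through its front wall, centred at (x = 5024, z = 801).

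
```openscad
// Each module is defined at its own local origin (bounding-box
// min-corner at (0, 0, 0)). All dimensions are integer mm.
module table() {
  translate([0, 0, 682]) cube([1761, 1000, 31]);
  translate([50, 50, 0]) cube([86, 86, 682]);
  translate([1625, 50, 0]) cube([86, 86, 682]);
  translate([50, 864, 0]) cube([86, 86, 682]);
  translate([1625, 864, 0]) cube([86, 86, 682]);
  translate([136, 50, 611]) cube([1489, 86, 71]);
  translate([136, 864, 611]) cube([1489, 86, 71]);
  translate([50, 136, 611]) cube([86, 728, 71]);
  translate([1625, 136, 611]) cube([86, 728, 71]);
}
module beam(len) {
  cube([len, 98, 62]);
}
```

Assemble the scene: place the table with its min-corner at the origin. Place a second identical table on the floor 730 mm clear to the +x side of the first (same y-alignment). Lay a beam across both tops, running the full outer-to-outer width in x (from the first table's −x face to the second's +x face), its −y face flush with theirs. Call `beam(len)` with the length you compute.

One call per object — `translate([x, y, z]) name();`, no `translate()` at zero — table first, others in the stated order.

table();
translate([2491, 0, 0]) table();
translate([0, 0, 713]) beam(4252);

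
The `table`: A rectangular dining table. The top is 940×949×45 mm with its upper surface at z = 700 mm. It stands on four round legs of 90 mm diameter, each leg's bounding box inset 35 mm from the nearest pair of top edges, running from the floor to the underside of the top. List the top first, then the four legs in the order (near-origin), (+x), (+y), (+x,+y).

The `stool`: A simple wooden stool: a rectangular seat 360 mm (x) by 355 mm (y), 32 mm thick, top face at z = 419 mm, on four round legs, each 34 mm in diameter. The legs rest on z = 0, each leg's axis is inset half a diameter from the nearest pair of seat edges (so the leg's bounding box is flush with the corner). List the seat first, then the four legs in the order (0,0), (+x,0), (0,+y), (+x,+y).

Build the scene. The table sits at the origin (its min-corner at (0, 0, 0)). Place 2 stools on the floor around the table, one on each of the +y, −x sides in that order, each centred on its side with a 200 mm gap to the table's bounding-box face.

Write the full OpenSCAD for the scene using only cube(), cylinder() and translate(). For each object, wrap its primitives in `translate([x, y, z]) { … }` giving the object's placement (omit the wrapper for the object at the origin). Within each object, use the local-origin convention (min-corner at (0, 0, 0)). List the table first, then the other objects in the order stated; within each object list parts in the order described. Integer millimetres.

translate([0, 0, 655]) cube([940, 949, 45]);
translate([80, 80, 0]) cylinder(h = 655, r = 45);
translate([860, 80, 0]) cylinder(h = 655, r = 45);
translate([80, 869, 0]) cylinder(h = 655, r = 45);
translate([860, 869, 0]) cylinder(h = 655, r = 45);
translate([290, 1149, 0]) {
  translate([0, 0, 387]) cube([360, 355, 32]);
  translate([17, 17, 0]) cylinder(h = 387, r = 17);
  translate([343, 17, 0]) cylinder(h = 387, r = 17);
  translate([17, 338, 0]) cylinder(h = 387, r = 17);
  translate([343, 338, 0]) cylinder(h = 387, r = 17);
}
translate([-560, 297, 0]) {
  translate([0, 0, 387]) cube([360, 355, 32]);
  translate([17, 17, 0]) cylinder(h = 387, r = 17);
  translate([343, 17, 0]) cylinder(h = 387, r = 17);
  translate([17, 338, 0]) cylinder(h = 387, r = 17);
  translate([343, 338, 0]) cylinder(h = 387, r = 17);
}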